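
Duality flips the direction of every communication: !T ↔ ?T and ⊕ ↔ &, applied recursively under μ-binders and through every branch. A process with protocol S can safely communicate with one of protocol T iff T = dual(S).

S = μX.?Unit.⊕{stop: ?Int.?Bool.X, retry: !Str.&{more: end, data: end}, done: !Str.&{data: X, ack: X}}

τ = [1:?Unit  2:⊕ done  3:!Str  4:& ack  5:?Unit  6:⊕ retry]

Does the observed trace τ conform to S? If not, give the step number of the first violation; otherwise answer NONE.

NONE

@1 ?Unit  match  cont: ⊕{stop: ?Int.?Bool.μX.…, retry: !Str.&{more: end, data: end}, done: !Str.&{data: μX.…, ack: μX.…}}
@2 ⊕ done  match  cont: !Str.&{data: μX.…, ack: μX.…}
@3 !Str  match  cont: &{data: μX.…, ack: μX.…}
@4 & ack  match  cont: μX.…
@5 ?Unit  match  cont: ⊕{stop: ?Int.?Bool.μX.…, retry: !Str.&{more: end, data: end}, done: !Str.&{data: μX.…, ack: μX.…}}
@6 ⊕ retry  match  cont: !Str.&{more: end, data: end}
all 6 steps conform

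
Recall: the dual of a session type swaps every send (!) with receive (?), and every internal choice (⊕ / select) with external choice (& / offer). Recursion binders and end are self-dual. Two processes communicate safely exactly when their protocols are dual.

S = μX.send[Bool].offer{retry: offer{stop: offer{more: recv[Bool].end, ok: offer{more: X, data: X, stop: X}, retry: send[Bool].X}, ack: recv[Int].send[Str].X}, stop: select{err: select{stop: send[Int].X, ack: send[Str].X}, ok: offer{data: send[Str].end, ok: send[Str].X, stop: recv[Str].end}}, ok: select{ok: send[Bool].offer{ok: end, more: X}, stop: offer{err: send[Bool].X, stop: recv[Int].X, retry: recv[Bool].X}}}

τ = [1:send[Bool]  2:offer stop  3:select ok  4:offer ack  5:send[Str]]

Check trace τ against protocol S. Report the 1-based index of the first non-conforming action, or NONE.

4

step 1: send[Bool]  match  state: offer{retry: offer{stop: offer{more: recv[Bool].end, ok: offer{more: μX.…, data: μX.…, stop: μX.…}, retry: send[Bool].μX.…}, ack: recv[Int].send[Str].μX.…}, stop: select{err: select{stop: send[Int].μX.…, ack: send[Str].μX.…}, ok: offer{data: send[Str].end, ok: send[Str].μX.…, stop: recv[Str].end}}, ok: select{ok: send[Bool].offer{ok: end, more: μX.…}, stop: offer{err: send[Bool].μX.…, stop: recv[Int].μX.…, retry: recv[Bool].μX.…}}}
step 2: offer stop  match  state: select{err: select{stop: send[Int].μX.…, ack: send[Str].μX.…}, ok: offer{data: send[Str].end, ok: send[Str].μX.…, stop: recv[Str].end}}
step 3: select ok  match  state: offer{data: send[Str].end, ok: send[Str].μX.…, stop: recv[Str].end}
step 4: got offer ack, protocol expects offer data or offer ok or offer stop  ✗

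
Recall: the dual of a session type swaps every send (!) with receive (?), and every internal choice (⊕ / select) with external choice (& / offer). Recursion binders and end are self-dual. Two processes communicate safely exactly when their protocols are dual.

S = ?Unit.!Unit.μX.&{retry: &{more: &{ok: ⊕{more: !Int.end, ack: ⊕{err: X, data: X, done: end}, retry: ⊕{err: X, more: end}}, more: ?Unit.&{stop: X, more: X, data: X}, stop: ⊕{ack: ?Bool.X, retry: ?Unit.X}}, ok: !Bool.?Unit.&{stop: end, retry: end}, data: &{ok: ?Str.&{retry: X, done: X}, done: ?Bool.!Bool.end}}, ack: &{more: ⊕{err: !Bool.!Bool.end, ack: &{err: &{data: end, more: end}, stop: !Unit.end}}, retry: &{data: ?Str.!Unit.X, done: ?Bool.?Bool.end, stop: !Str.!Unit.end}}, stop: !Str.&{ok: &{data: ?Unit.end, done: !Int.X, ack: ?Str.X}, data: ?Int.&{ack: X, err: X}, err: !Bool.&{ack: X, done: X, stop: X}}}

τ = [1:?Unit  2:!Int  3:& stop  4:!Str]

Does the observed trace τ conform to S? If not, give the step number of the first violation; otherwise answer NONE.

step 1: ?Unit  ✓  cont: !Unit.μX.…
step 2: got !Int, protocol expects !Unit  ✗

2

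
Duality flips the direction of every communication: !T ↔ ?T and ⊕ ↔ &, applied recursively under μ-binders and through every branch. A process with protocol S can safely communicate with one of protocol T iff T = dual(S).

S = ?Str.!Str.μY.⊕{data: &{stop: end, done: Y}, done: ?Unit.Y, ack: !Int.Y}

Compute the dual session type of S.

?Str ↦ !Str
  !Str ↦ ?Str
    μY ↦ μY  (binder kept)
      ⊕{data,done,ack} ↦ &{data,done,ack}  (internal→external)
        case data:
          &{stop,done} ↦ ⊕{stop,done}  (offer→select)
            case stop:
              end ↦ end
            case done:
              Y ↦ Y
        case done:
          ?Unit ↦ !Unit
            Y ↦ Y
        case ack:
          !Int ↦ ?Int
            Y ↦ Y

!Str.?Str.μY.&{data: ⊕{stop: end, done: Y}, done: !Unit.Y, ack: ?Int.Y}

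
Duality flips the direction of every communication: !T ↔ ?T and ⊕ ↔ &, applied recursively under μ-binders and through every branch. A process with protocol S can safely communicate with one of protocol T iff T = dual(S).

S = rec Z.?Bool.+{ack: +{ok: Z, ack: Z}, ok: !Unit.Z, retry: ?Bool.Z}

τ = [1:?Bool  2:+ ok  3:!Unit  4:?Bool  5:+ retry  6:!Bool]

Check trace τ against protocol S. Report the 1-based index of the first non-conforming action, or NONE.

6

step 1: ?Bool  match  now at +{ack: +{ok: rec Z.…, ack: rec Z.…}, ok: !Unit.rec Z.…, retry: ?Bool.rec Z.…}
step 2: + ok  match  now at !Unit.rec Z.…
step 3: !Unit  match  now at rec Z.…
step 4: ?Bool  match  now at +{ack: +{ok: rec Z.…, ack: rec Z.…}, ok: !Unit.rec Z.…, retry: ?Bool.rec Z.…}
step 5: + retry  match  now at ?Bool.rec Z.…
step 6: got !Bool, protocol expects ?Bool  ✗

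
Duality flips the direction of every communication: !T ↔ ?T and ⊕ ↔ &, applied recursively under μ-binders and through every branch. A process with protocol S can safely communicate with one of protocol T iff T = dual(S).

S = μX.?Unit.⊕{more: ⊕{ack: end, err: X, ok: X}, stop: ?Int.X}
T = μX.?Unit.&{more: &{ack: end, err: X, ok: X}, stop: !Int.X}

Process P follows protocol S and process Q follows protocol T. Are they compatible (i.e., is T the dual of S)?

μX ‖ μX  match (μ self-dual)
  ?Unit ‖ ?Unit  ✗ same direction on both sides — not dual

NO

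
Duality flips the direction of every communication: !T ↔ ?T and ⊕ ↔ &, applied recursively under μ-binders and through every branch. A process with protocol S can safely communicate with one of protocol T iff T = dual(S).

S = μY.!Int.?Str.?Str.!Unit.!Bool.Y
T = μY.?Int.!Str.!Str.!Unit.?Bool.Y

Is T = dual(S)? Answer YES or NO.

NO

μY ‖ μY  ✓ (binder kept)
  !Int ‖ ?Int  ✓
    ?Str ‖ !Str  ✓
      ?Str ‖ !Str  ✓
        !Unit ‖ !Unit  ✗ same direction on both sides — not dual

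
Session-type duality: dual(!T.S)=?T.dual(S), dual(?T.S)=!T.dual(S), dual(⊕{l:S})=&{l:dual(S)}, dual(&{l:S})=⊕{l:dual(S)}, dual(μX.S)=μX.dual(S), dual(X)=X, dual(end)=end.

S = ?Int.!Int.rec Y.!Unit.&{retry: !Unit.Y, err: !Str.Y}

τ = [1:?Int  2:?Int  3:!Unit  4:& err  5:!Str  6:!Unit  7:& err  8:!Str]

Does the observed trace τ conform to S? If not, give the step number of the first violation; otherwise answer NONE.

[1] ?Int  ok  residual = !Int.rec Y.…
[2] got ?Int, protocol expects !Int  ✗

2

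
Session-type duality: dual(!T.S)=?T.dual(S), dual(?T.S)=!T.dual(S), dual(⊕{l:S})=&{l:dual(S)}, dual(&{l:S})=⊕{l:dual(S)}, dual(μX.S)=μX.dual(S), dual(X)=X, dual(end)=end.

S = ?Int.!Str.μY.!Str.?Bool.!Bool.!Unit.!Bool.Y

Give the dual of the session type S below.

?Int ↦ !Int
  !Str ↦ ?Str
    μY ↦ μY  (rec unchanged)
      !Str ↦ ?Str
        ?Bool ↦ !Bool
          !Bool ↦ ?Bool
            !Unit ↦ ?Unit
              !Bool ↦ ?Bool
                Y self-dual

!Int.?Str.μY.?Str.!Bool.?Bool.?Unit.?Bool.Y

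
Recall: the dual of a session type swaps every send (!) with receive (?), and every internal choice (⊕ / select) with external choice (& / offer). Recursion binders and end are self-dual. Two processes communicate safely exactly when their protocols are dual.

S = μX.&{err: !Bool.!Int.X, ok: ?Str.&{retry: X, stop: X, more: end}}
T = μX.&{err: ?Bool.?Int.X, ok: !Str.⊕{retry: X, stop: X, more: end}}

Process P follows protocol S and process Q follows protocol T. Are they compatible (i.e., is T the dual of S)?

NO

μX ‖ μX  match (μ self-dual)
  &{err,ok} ‖ &{err,ok}  ✗ choice polarity not flipped — not dual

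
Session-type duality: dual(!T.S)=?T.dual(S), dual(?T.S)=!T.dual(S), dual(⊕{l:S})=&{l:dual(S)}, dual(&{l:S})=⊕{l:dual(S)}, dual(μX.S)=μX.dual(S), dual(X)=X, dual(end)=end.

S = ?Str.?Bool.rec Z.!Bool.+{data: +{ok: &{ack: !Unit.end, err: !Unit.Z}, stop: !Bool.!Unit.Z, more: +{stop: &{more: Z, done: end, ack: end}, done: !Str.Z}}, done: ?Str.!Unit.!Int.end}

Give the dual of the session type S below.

!Str.!Bool.rec Z.?Bool.&{data: &{ok: +{ack: ?Unit.end, err: ?Unit.Z}, stop: ?Bool.?Unit.Z, more: &{stop: +{more: Z, done: end, ack: end}, done: ?Str.Z}}, done: !Str.?Unit.?Int.end}

?Str = !Str
  ?Bool = !Bool
    rec Z = rec Z  (rec unchanged)
      !Bool = ?Bool
        +{data,done} = &{data,done}  (select→offer)
          [data]
            +{ok,stop,more} = &{ok,stop,more}  (select→offer)
              [ok]
                &{ack,err} = +{ack,err}  (&→⊕)
                  [ack]
                    !Unit = ?Unit
                      end self-dual
                  [err]
                    !Unit = ?Unit
                      Z self-dual
              [stop]
                !Bool = ?Bool
                  !Unit = ?Unit
                    Z self-dual
              [more]
                +{stop,done} = &{stop,done}  (select→offer)
                  [stop]
                    &{more,done,ack} = +{more,done,ack}  (&→⊕)
                      [more]
                        Z self-dual
                      [done]
                        end self-dual
                      [ack]
                        end self-dual
                  [done]
                    !Str = ?Str
                      Z self-dual
          [done]
            ?Str = !Str
              !Unit = ?Unit
                !Int = ?Int
                  end self-dual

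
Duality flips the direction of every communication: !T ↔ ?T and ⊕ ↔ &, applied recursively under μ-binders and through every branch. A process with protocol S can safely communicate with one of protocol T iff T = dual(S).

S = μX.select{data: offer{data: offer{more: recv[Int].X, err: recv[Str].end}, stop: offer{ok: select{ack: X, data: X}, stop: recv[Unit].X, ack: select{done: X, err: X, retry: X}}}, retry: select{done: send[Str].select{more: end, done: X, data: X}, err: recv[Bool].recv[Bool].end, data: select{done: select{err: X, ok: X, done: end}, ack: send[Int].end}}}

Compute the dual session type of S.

μX = μX  (binder kept)
  select{data,retry} = offer{data,retry}  (select→offer)
    case data:
      offer{data,stop} = select{data,stop}  (external→internal)
        case data:
          offer{more,err} = select{more,err}  (external→internal)
            case more:
              recv[Int] = send[Int]
                X ↦ X
            case err:
              recv[Str] = send[Str]
                end ↦ end
        case stop:
          offer{ok,stop,ack} = select{ok,stop,ack}  (external→internal)
            case ok:
              select{ack,data} = offer{ack,data}  (select→offer)
                case ack:
                  X ↦ X
                case data:
                  X ↦ X
            case stop:
              recv[Unit] = send[Unit]
                X ↦ X
            case ack:
              select{done,err,retry} = offer{done,err,retry}  (select→offer)
                case done:
                  X ↦ X
                case err:
                  X ↦ X
                case retry:
                  X ↦ X
    case retry:
      select{done,err,data} = offer{done,err,data}  (select→offer)
        case done:
          send[Str] = recv[Str]
            select{more,done,data} = offer{more,done,data}  (select→offer)
              case more:
                end ↦ end
              case done:
                X ↦ X
              case data:
                X ↦ X
        case err:
          recv[Bool] = send[Bool]
            recv[Bool] = send[Bool]
              end ↦ end
        case data:
          select{done,ack} = offer{done,ack}  (select→offer)
            case done:
              select{err,ok,done} = offer{err,ok,done}  (select→offer)
                case err:
                  X ↦ X
                case ok:
                  X ↦ X
                case done:
                  end ↦ end
            case ack:
              send[Int] = recv[Int]
                end ↦ end

μX.offer{data: select{data: select{more: send[Int].X, err: send[Str].end}, stop: select{ok: offer{ack: X, data: X}, stop: send[Unit].X, ack: offer{done: X, err: X, retry: X}}}, retry: offer{done: recv[Str].offer{more: end, done: X, data: X}, err: send[Bool].send[Bool].end, data: offer{done: offer{err: X, ok: X, done: end}, ack: recv[Int].end}}}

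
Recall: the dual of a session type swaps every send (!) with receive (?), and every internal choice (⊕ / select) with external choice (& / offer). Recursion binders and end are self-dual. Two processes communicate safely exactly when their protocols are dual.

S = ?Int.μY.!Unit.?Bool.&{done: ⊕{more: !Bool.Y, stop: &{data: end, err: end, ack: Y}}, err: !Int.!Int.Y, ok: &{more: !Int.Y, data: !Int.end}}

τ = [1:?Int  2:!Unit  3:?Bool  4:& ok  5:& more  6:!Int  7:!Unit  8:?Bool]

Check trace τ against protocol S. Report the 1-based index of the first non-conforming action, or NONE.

NONE

[1] ?Int  match  residual = μY.…
[2] !Unit  match  residual = ?Bool.&{done: ⊕{more: !Bool.μY.…, stop: &{data: end, err: end, ack: μY.…}}, err: !Int.!Int.μY.…, ok: &{more: !Int.μY.…, data: !Int.end}}
[3] ?Bool  match  residual = &{done: ⊕{more: !Bool.μY.…, stop: &{data: end, err: end, ack: μY.…}}, err: !Int.!Int.μY.…, ok: &{more: !Int.μY.…, data: !Int.end}}
[4] & ok  match  residual = &{more: !Int.μY.…, data: !Int.end}
[5] & more  match  residual = !Int.μY.…
[6] !Int  match  residual = μY.…
[7] !Unit  match  residual = ?Bool.&{done: ⊕{more: !Bool.μY.…, stop: &{data: end, err: end, ack: μY.…}}, err: !Int.!Int.μY.…, ok: &{more: !Int.μY.…, data: !Int.end}}
[8] ?Bool  match  residual = &{done: ⊕{more: !Bool.μY.…, stop: &{data: end, err: end, ack: μY.…}}, err: !Int.!Int.μY.…, ok: &{more: !Int.μY.…, data: !Int.end}}
all 8 steps conform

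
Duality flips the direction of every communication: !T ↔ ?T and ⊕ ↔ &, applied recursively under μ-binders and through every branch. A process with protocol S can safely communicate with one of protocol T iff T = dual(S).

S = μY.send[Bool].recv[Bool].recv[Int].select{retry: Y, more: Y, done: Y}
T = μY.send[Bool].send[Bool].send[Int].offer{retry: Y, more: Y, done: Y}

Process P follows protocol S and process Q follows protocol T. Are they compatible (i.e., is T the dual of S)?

μY ‖ μY  ok (μ self-dual)
  send[Bool] ‖ send[Bool]  ✗ same direction on both sides — not dual

NO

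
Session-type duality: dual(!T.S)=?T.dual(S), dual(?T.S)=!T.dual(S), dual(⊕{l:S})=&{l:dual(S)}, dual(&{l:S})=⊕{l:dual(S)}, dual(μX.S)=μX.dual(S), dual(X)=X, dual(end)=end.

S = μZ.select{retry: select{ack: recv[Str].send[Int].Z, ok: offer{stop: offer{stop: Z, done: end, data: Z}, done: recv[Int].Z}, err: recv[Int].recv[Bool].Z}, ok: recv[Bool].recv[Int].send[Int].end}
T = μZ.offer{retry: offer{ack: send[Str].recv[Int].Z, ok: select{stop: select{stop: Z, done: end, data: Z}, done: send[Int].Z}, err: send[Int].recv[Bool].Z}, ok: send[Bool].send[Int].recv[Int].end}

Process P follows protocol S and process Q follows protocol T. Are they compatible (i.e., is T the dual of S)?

μZ ‖ μZ  ok (rec unchanged)
  select{retry,ok} ‖ offer{retry,ok}  ok label sets agree
    case retry:
      select{ack,ok,err} ‖ offer{ack,ok,err}  ok label sets agree
        case ack:
          recv[Str] ‖ send[Str]  ok
            send[Int] ‖ recv[Int]  ok
              Z ‖ Z  ok
        case ok:
          offer{stop,done} ‖ select{stop,done}  ok label sets agree
            case stop:
              offer{stop,done,data} ‖ select{stop,done,data}  ok label sets agree
                case stop:
                  Z ‖ Z  ok
                case done:
                  end ‖ end  ok
                case data:
                  Z ‖ Z  ok
            case done:
              recv[Int] ‖ send[Int]  ok
                Z ‖ Z  ok
        case err:
          recv[Int] ‖ send[Int]  ok
            recv[Bool] ‖ recv[Bool]  ✗ same direction on both sides — not dual

NO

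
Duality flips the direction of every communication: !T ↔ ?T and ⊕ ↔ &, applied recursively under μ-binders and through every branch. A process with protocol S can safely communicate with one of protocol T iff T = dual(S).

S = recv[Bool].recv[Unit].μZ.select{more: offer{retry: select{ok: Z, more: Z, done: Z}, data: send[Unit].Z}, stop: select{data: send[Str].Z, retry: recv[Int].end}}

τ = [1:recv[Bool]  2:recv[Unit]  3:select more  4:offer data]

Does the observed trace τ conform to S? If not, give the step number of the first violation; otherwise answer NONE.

NONE

step 1: recv[Bool]  match  cont: recv[Unit].μZ.…
step 2: recv[Unit]  match  cont: μZ.…
step 3: select more  match  cont: offer{retry: select{ok: μZ.…, more: μZ.…, done: μZ.…}, data: send[Unit].μZ.…}
step 4: offer data  match  cont: send[Unit].μZ.…
τ conforms to S (length 4)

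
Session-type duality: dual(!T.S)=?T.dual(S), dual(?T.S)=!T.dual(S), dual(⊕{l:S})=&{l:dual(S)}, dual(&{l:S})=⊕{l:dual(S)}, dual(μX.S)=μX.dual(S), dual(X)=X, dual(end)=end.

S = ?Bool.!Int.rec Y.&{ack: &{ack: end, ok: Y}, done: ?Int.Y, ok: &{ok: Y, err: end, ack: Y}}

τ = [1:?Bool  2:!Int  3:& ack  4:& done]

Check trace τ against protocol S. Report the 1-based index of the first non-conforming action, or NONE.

4

@1 ?Bool  ✓  state: !Int.rec Y.…
@2 !Int  ✓  state: rec Y.…
@3 & ack  ✓  state: &{ack: end, ok: rec Y.…}
@4 got & done, protocol expects & ack or & ok  ✗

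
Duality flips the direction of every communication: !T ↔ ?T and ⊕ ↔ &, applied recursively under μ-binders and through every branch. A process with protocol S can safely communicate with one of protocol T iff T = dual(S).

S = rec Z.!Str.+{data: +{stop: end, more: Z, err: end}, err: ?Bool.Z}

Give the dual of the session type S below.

rec Z.?Str.&{data: &{stop: end, more: Z, err: end}, err: !Bool.Z}

rec Z = rec Z  (μ self-dual)
  !Str = ?Str
    +{data,err} = &{data,err}  (internal→external)
      [data]
        +{stop,more,err} = &{stop,more,err}  (internal→external)
          [stop]
            end ↦ end
          [more]
            Z ↦ Z
          [err]
            end ↦ end
      [err]
        ?Bool = !Bool
          Z ↦ Z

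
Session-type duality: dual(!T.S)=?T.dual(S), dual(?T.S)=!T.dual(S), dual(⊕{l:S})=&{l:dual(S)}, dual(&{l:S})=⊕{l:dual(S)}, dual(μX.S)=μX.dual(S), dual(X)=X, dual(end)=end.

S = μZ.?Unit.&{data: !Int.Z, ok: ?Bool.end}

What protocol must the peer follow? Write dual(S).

μZ.!Unit.⊕{data: ?Int.Z, ok: !Bool.end}

μZ = μZ  (binder kept)
  ?Unit = !Unit
    &{data,ok} = ⊕{data,ok}  (external→internal)
      case data:
        !Int = ?Int
          Z ↦ Z
      case ok:
        ?Bool = !Bool
          end ↦ end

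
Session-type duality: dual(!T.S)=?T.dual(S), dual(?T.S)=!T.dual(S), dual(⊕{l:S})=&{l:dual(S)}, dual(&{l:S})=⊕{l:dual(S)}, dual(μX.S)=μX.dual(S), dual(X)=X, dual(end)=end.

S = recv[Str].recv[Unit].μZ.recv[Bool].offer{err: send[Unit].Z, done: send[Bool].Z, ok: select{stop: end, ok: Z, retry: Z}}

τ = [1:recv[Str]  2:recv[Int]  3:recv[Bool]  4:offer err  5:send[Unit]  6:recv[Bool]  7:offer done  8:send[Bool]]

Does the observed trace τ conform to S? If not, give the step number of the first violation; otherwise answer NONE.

2

[1] recv[Str]  match  residual = recv[Unit].μZ.…
[2] got recv[Int], protocol expects recv[Unit]  ✗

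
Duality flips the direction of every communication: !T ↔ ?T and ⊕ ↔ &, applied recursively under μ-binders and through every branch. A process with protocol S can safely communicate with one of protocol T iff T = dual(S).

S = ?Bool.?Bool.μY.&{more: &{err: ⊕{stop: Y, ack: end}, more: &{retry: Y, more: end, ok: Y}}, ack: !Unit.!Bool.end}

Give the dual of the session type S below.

?Bool = !Bool
  ?Bool = !Bool
    μY = μY  (binder kept)
      &{more,ack} = ⊕{more,ack}  (&→⊕)
        case more:
          &{err,more} = ⊕{err,more}  (&→⊕)
            case err:
              ⊕{stop,ack} = &{stop,ack}  (select→offer)
                case stop:
                  Y ↦ Y
                case ack:
                  end ↦ end
            case more:
              &{retry,more,ok} = ⊕{retry,more,ok}  (&→⊕)
                case retry:
                  Y ↦ Y
                case more:
                  end ↦ end
                case ok:
                  Y ↦ Y
        case ack:
          !Unit = ?Unit
            !Bool = ?Bool
              end ↦ end

!Bool.!Bool.μY.⊕{more: ⊕{err: &{stop: Y, ack: end}, more: ⊕{retry: Y, more: end, ok: Y}}, ack: ?Unit.?Bool.end}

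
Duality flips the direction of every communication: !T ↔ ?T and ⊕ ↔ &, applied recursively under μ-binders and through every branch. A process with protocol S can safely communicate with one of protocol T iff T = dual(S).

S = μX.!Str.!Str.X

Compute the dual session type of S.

μX → μX  (binder kept)
  !Str → ?Str
    !Str → ?Str
      X self-dual

μX.?Str.?Str.X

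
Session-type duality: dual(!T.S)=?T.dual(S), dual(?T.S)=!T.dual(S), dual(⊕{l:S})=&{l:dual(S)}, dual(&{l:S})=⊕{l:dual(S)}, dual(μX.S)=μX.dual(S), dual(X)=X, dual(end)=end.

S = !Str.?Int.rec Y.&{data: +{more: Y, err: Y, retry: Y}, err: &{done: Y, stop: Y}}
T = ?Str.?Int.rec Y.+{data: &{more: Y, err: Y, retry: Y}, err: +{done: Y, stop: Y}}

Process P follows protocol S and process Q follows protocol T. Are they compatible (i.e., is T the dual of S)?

!Str ‖ ?Str  match
  ?Int ‖ ?Int  ✗ same direction on both sides — not dual

NO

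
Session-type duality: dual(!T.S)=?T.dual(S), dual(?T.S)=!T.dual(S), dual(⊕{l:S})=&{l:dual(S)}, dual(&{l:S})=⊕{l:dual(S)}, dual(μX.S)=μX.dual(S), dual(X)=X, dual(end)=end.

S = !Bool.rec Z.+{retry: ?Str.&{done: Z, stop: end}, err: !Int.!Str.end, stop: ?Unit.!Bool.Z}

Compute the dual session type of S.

!Bool = ?Bool
  rec Z = rec Z  (rec unchanged)
    +{retry,err,stop} = &{retry,err,stop}  (select→offer)
      [retry]
        ?Str = !Str
          &{done,stop} = +{done,stop}  (offer→select)
            [done]
              Z self-dual
            [stop]
              end self-dual
      [err]
        !Int = ?Int
          !Str = ?Str
            end self-dual
      [stop]
        ?Unit = !Unit
          !Bool = ?Bool
            Z self-dual

?Bool.rec Z.&{retry: !Str.+{done: Z, stop: end}, err: ?Int.?Str.end, stop: !Unit.?Bool.Z}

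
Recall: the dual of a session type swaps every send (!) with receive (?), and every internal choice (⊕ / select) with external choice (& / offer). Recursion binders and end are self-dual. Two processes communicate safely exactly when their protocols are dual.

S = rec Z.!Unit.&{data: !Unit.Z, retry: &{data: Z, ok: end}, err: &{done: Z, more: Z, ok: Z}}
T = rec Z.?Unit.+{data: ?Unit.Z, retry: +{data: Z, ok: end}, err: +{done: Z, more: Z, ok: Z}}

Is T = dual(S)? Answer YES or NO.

rec Z | rec Z  ok (binder kept)
  !Unit | ?Unit  ok
    &{data,retry,err} | +{data,retry,err}  ok label sets agree
      • data:
        !Unit | ?Unit  ok
          Z | Z  ok
      • retry:
        &{data,ok} | +{data,ok}  ok label sets agree
          • data:
            Z | Z  ok
          • ok:
            end | end  ok
      • err:
        &{done,more,ok} | +{done,more,ok}  ok label sets agree
          • done:
            Z | Z  ok
          • more:
            Z | Z  ok
          • ok:
            Z | Z  ok

YES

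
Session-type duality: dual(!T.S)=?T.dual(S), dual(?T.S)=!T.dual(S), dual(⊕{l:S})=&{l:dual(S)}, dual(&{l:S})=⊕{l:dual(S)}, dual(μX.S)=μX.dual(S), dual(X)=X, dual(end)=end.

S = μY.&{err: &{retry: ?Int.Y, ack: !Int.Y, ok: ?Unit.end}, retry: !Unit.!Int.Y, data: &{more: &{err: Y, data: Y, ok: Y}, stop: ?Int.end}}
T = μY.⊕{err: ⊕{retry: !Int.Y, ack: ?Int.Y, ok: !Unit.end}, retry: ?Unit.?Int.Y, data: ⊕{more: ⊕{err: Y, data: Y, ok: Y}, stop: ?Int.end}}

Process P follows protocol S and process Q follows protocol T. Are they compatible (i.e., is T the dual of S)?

NO

μY vs μY  ✓ (binder kept)
  &{err,retry,data} vs ⊕{err,retry,data}  ✓ labels match
    [err]
      &{retry,ack,ok} vs ⊕{retry,ack,ok}  ✓ labels match
        [retry]
          ?Int vs !Int  ✓
            Y vs Y  ✓
        [ack]
          !Int vs ?Int  ✓
            Y vs Y  ✓
        [ok]
          ?Unit vs !Unit  ✓
            end vs end  ✓
    [retry]
      !Unit vs ?Unit  ✓
        !Int vs ?Int  ✓
          Y vs Y  ✓
    [data]
      &{more,stop} vs ⊕{more,stop}  ✓ labels match
        [more]
          &{err,data,ok} vs ⊕{err,data,ok}  ✓ labels match
            [err]
              Y vs Y  ✓
            [data]
              Y vs Y  ✓
            [ok]
              Y vs Y  ✓
        [stop]
          ?Int vs ?Int  ✗ same direction on both sides — not dual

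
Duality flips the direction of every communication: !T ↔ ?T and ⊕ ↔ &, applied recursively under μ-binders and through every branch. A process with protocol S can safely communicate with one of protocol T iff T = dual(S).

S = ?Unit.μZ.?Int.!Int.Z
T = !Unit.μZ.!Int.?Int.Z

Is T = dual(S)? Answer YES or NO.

?Unit | !Unit  match
  μZ | μZ  match (binder kept)
    ?Int | !Int  match
      !Int | ?Int  match
        Z | Z  match

YES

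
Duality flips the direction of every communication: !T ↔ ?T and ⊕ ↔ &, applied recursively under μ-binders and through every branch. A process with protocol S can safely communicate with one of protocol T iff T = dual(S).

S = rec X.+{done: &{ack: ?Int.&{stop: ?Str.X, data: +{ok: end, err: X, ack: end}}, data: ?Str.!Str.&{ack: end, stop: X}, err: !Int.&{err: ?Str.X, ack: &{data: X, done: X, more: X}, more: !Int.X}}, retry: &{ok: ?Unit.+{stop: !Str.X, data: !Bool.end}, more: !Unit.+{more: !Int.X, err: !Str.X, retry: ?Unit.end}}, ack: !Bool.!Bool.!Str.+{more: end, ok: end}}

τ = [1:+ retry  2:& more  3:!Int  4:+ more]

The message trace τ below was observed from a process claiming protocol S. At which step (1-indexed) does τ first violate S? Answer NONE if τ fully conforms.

3

@1 + retry  match  cont: &{ok: ?Unit.+{stop: !Str.rec X.…, data: !Bool.end}, more: !Unit.+{more: !Int.rec X.…, err: !Str.rec X.…, retry: ?Unit.end}}
@2 & more  match  cont: !Unit.+{more: !Int.rec X.…, err: !Str.rec X.…, retry: ?Unit.end}
@3 got !Int, protocol expects !Unit  ✗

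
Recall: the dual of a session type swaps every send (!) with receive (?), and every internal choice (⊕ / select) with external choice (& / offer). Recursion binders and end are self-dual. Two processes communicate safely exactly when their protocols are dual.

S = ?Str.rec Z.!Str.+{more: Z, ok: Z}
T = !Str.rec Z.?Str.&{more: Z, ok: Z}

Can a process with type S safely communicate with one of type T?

YES

?Str vs !Str  ok
  rec Z vs rec Z  ok (rec unchanged)
    !Str vs ?Str  ok
      +{more,ok} vs &{more,ok}  ok label sets agree
        [more]
          Z vs Z  ok
        [ok]
          Z vs Z  ok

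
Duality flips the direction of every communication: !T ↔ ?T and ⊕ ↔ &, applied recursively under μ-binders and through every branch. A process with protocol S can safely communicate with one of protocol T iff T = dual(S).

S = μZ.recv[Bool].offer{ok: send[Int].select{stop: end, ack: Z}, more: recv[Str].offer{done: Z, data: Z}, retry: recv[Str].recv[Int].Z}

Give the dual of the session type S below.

μZ.send[Bool].select{ok: recv[Int].offer{stop: end, ack: Z}, more: send[Str].select{done: Z, data: Z}, retry: send[Str].send[Int].Z}

μZ ↦ μZ  (rec unchanged)
  recv[Bool] ↦ send[Bool]
    offer{ok,more,retry} ↦ select{ok,more,retry}  (external→internal)
      case ok:
        send[Int] ↦ recv[Int]
          select{stop,ack} ↦ offer{stop,ack}  (select→offer)
            case stop:
              dual(end) = end
            case ack:
              dual(Z) = Z
      case more:
        recv[Str] ↦ send[Str]
          offer{done,data} ↦ select{done,data}  (external→internal)
            case done:
              dual(Z) = Z
            case data:
              dual(Z) = Z
      case retry:
        recv[Str] ↦ send[Str]
          recv[Int] ↦ send[Int]
            dual(Z) = Z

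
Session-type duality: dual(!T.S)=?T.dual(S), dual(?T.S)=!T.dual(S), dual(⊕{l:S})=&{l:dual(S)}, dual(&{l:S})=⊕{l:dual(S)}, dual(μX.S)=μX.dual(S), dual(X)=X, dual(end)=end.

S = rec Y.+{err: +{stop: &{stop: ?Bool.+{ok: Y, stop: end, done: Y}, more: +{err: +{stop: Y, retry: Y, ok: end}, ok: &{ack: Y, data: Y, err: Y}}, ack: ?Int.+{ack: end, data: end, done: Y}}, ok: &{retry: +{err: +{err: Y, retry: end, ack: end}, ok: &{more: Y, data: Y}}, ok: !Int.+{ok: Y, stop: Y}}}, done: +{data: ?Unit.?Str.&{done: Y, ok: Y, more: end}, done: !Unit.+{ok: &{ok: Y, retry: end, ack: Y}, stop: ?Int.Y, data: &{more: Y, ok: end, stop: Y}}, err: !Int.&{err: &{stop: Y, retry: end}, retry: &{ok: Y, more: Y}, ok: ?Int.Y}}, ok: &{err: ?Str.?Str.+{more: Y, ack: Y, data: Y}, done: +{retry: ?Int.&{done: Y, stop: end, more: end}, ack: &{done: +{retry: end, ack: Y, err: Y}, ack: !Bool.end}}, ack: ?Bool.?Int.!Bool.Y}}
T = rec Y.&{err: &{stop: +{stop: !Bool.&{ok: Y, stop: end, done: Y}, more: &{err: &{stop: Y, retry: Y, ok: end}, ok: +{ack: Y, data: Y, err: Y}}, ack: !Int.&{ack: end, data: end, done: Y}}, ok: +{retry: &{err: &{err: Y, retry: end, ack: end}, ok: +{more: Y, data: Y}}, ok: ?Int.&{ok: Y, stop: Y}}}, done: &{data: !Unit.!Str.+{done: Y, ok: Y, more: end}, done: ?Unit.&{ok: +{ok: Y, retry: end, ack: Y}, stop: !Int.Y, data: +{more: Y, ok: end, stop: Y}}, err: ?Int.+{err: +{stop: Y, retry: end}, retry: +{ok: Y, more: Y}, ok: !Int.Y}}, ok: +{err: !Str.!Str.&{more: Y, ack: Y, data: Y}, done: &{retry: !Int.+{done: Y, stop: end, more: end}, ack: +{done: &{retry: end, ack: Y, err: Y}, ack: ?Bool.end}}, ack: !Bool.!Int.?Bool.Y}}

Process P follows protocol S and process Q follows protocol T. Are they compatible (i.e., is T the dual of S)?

rec Y ‖ rec Y  ok (binder kept)
  +{err,done,ok} ‖ &{err,done,ok}  ok label sets agree
    • err:
      +{stop,ok} ‖ &{stop,ok}  ok label sets agree
        • stop:
          &{stop,more,ack} ‖ +{stop,more,ack}  ok label sets agree
            • stop:
              ?Bool ‖ !Bool  ok
                +{ok,stop,done} ‖ &{ok,stop,done}  ok label sets agree
                  • ok:
                    Y ‖ Y  ok
                  • stop:
                    end ‖ end  ok
                  • done:
                    Y ‖ Y  ok
            • more:
              +{err,ok} ‖ &{err,ok}  ok label sets agree
                • err:
                  +{stop,retry,ok} ‖ &{stop,retry,ok}  ok label sets agree
                    • stop:
                      Y ‖ Y  ok
                    • retry:
                      Y ‖ Y  ok
                    • ok:
                      end ‖ end  ok
                • ok:
                  &{ack,data,err} ‖ +{ack,data,err}  ok label sets agree
                    • ack:
                      Y ‖ Y  ok
                    • data:
                      Y ‖ Y  ok
                    • err:
                      Y ‖ Y  ok
            • ack:
              ?Int ‖ !Int  ok
                +{ack,data,done} ‖ &{ack,data,done}  ok label sets agree
                  • ack:
                    end ‖ end  ok
                  • data:
                    end ‖ end  ok
                  • done:
                    Y ‖ Y  ok
        • ok:
          &{retry,ok} ‖ +{retry,ok}  ok label sets agree
            • retry:
              +{err,ok} ‖ &{err,ok}  ok label sets agree
                • err:
                  +{err,retry,ack} ‖ &{err,retry,ack}  ok label sets agree
                    • err:
                      Y ‖ Y  ok
                    • retry:
                      end ‖ end  ok
                    • ack:
                      end ‖ end  ok
                • ok:
                  &{more,data} ‖ +{more,data}  ok label sets agree
                    • more:
                      Y ‖ Y  ok
                    • data:
                      Y ‖ Y  ok
            • ok:
              !Int ‖ ?Int  ok
                +{ok,stop} ‖ &{ok,stop}  ok label sets agree
                  • ok:
                    Y ‖ Y  ok
                  • stop:
                    Y ‖ Y  ok
    • done:
      +{data,done,err} ‖ &{data,done,err}  ok label sets agree
        • data:
          ?Unit ‖ !Unit  ok
            ?Str ‖ !Str  ok
              &{done,ok,more} ‖ +{done,ok,more}  ok label sets agree
                • done:
                  Y ‖ Y  ok
                • ok:
                  Y ‖ Y  ok
                • more:
                  end ‖ end  ok
        • done:
          !Unit ‖ ?Unit  ok
            +{ok,stop,data} ‖ &{ok,stop,data}  ok label sets agree
              • ok:
                &{ok,retry,ack} ‖ +{ok,retry,ack}  ok label sets agree
                  • ok:
                    Y ‖ Y  ok
                  • retry:
                    end ‖ end  ok
                  • ack:
                    Y ‖ Y  ok
              • stop:
                ?Int ‖ !Int  ok
                  Y ‖ Y  ok
              • data:
                &{more,ok,stop} ‖ +{more,ok,stop}  ok label sets agree
                  • more:
                    Y ‖ Y  ok
                  • ok:
                    end ‖ end  ok
                  • stop:
                    Y ‖ Y  ok
        • err:
          !Int ‖ ?Int  ok
            &{err,retry,ok} ‖ +{err,retry,ok}  ok label sets agree
              • err:
                &{stop,retry} ‖ +{stop,retry}  ok label sets agree
                  • stop:
                    Y ‖ Y  ok
                  • retry:
                    end ‖ end  ok
              • retry:
                &{ok,more} ‖ +{ok,more}  ok label sets agree
                  • ok:
                    Y ‖ Y  ok
                  • more:
                    Y ‖ Y  ok
              • ok:
                ?Int ‖ !Int  ok
                  Y ‖ Y  ok
    • ok:
      &{err,done,ack} ‖ +{err,done,ack}  ok label sets agree
        • err:
          ?Str ‖ !Str  ok
            ?Str ‖ !Str  ok
              +{more,ack,data} ‖ &{more,ack,data}  ok label sets agree
                • more:
                  Y ‖ Y  ok
                • ack:
                  Y ‖ Y  ok
                • data:
                  Y ‖ Y  ok
        • done:
          +{retry,ack} ‖ &{retry,ack}  ok label sets agree
            • retry:
              ?Int ‖ !Int  ok
                &{done,stop,more} ‖ +{done,stop,more}  ok label sets agree
                  • done:
                    Y ‖ Y  ok
                  • stop:
                    end ‖ end  ok
                  • more:
                    end ‖ end  ok
            • ack:
              &{done,ack} ‖ +{done,ack}  ok label sets agree
                • done:
                  +{retry,ack,err} ‖ &{retry,ack,err}  ok label sets agree
                    • retry:
                      end ‖ end  ok
                    • ack:
                      Y ‖ Y  ok
                    • err:
                      Y ‖ Y  ok
                • ack:
                  !Bool ‖ ?Bool  ok
                    end ‖ end  ok
        • ack:
          ?Bool ‖ !Bool  ok
            ?Int ‖ !Int  ok
              !Bool ‖ ?Bool  ok
                Y ‖ Y  ok

YES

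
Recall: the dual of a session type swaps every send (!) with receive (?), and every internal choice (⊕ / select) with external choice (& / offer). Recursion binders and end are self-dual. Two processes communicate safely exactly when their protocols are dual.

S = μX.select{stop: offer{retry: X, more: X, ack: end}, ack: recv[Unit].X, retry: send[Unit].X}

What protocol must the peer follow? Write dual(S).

μX.offer{stop: select{retry: X, more: X, ack: end}, ack: send[Unit].X, retry: recv[Unit].X}

μX → μX  (rec unchanged)
  select{stop,ack,retry} → offer{stop,ack,retry}  (internal→external)
    case stop:
      offer{retry,more,ack} → select{retry,more,ack}  (external→internal)
        case retry:
          X ↦ X
        case more:
          X ↦ X
        case ack:
          end ↦ end
    case ack:
      recv[Unit] → send[Unit]
        X ↦ X
    case retry:
      send[Unit] → recv[Unit]
        X ↦ X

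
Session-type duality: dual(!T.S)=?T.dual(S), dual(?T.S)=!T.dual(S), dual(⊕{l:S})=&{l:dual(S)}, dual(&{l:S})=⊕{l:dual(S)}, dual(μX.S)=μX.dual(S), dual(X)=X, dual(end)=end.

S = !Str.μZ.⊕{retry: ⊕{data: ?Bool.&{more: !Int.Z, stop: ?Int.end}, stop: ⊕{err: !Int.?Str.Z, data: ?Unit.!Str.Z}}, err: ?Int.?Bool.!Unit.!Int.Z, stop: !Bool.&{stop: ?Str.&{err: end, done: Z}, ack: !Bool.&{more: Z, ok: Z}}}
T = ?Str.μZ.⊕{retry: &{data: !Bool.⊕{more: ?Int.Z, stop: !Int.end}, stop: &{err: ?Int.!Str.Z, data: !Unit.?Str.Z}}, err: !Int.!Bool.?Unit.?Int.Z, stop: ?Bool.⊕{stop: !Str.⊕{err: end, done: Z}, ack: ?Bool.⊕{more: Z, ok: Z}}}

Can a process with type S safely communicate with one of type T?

!Str | ?Str  ok
  μZ | μZ  ok (rec unchanged)
    ⊕{retry,err,stop} | ⊕{retry,err,stop}  ✗ choice polarity not flipped — not dual

NO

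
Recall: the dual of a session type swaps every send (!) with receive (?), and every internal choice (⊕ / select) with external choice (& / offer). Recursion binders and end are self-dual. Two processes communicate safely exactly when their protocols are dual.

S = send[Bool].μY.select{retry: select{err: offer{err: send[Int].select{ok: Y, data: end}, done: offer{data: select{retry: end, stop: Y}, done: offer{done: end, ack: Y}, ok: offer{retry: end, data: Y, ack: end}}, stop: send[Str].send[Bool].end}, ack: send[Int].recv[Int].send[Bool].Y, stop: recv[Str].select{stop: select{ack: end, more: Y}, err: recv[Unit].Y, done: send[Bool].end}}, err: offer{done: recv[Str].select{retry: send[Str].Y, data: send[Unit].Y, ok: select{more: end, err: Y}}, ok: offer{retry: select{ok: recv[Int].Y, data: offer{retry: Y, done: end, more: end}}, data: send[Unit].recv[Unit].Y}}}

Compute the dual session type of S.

send[Bool] ↦ recv[Bool]
  μY ↦ μY  (μ self-dual)
    select{retry,err} ↦ offer{retry,err}  (select→offer)
      case retry:
        select{err,ack,stop} ↦ offer{err,ack,stop}  (select→offer)
          case err:
            offer{err,done,stop} ↦ select{err,done,stop}  (&→⊕)
              case err:
                send[Int] ↦ recv[Int]
                  select{ok,data} ↦ offer{ok,data}  (select→offer)
                    case ok:
                      Y self-dual
                    case data:
                      end self-dual
              case done:
                offer{data,done,ok} ↦ select{data,done,ok}  (&→⊕)
                  case data:
                    select{retry,stop} ↦ offer{retry,stop}  (select→offer)
                      case retry:
                        end self-dual
                      case stop:
                        Y self-dual
                  case done:
                    offer{done,ack} ↦ select{done,ack}  (&→⊕)
                      case done:
                        end self-dual
                      case ack:
                        Y self-dual
                  case ok:
                    offer{retry,data,ack} ↦ select{retry,data,ack}  (&→⊕)
                      case retry:
                        end self-dual
                      case data:
                        Y self-dual
                      case ack:
                        end self-dual
              case stop:
                send[Str] ↦ recv[Str]
                  send[Bool] ↦ recv[Bool]
                    end self-dual
          case ack:
            send[Int] ↦ recv[Int]
              recv[Int] ↦ send[Int]
                send[Bool] ↦ recv[Bool]
                  Y self-dual
          case stop:
            recv[Str] ↦ send[Str]
              select{stop,err,done} ↦ offer{stop,err,done}  (select→offer)
                case stop:
                  select{ack,more} ↦ offer{ack,more}  (select→offer)
                    case ack:
                      end self-dual
                    case more:
                      Y self-dual
                case err:
                  recv[Unit] ↦ send[Unit]
                    Y self-dual
                case done:
                  send[Bool] ↦ recv[Bool]
                    end self-dual
      case err:
        offer{done,ok} ↦ select{done,ok}  (&→⊕)
          case done:
            recv[Str] ↦ send[Str]
              select{retry,data,ok} ↦ offer{retry,data,ok}  (select→offer)
                case retry:
                  send[Str] ↦ recv[Str]
                    Y self-dual
                case data:
                  send[Unit] ↦ recv[Unit]
                    Y self-dual
                case ok:
                  select{more,err} ↦ offer{more,err}  (select→offer)
                    case more:
                      end self-dual
                    case err:
                      Y self-dual
          case ok:
            offer{retry,data} ↦ select{retry,data}  (&→⊕)
              case retry:
                select{ok,data} ↦ offer{ok,data}  (select→offer)
                  case ok:
                    recv[Int] ↦ send[Int]
                      Y self-dual
                  case data:
                    offer{retry,done,more} ↦ select{retry,done,more}  (&→⊕)
                      case retry:
                        Y self-dual
                      case done:
                        end self-dual
                      case more:
                        end self-dual
              case data:
                send[Unit] ↦ recv[Unit]
                  recv[Unit] ↦ send[Unit]
                    Y self-dual

recv[Bool].μY.offer{retry: offer{err: select{err: recv[Int].offer{ok: Y, data: end}, done: select{data: offer{retry: end, stop: Y}, done: select{done: end, ack: Y}, ok: select{retry: end, data: Y, ack: end}}, stop: recv[Str].recv[Bool].end}, ack: recv[Int].send[Int].recv[Bool].Y, stop: send[Str].offer{stop: offer{ack: end, more: Y}, err: send[Unit].Y, done: recv[Bool].end}}, err: select{done: send[Str].offer{retry: recv[Str].Y, data: recv[Unit].Y, ok: offer{more: end, err: Y}}, ok: select{retry: offer{ok: send[Int].Y, data: select{retry: Y, done: end, more: end}}, data: recv[Unit].send[Unit].Y}}}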